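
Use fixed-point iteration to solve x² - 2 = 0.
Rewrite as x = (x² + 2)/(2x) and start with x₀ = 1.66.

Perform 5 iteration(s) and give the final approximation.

Equation: x² - 2 = 0
Fixed-point form: x = (x² + 2)/(2x)
x₀ = 1.66

x_1 = g(1.660000) = 1.432410
x_2 = g(1.432410) = 1.414329
x_3 = g(1.414329) = 1.414214
x_4 = g(1.414214) = 1.414214
x_5 = g(1.414214) = 1.414214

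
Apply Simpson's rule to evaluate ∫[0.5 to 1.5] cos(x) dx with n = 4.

f(x) = cos(x)
a = 0.5, b = 1.5, n = 4
h = (b - a)/n = 0.250000

Simpson's rule: (h/3)[f(x₀) + 4f(x₁) + 2f(x₂) + ... + f(xₙ)]

x_0 = 0.5000, f(x_0) = 0.877583, coefficient = 1
x_1 = 0.7500, f(x_1) = 0.731689, coefficient = 4
x_2 = 1.0000, f(x_2) = 0.540302, coefficient = 2
x_3 = 1.2500, f(x_3) = 0.315322, coefficient = 4
x_4 = 1.5000, f(x_4) = 0.070737, coefficient = 1

I ≈ (0.250000/3) × 6.216969 = 0.518081
Exact value: 0.518069
Error: 0.000011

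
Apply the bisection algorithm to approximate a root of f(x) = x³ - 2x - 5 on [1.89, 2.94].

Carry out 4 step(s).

f(x) = x³ - 2x - 5
Initial interval: [1.89, 2.94]

Iteration 1:
  c_1 = (1.890000 + 2.940000)/2 = 2.415000
  f(c_1) = f(2.415000) = 4.254823
  f(a) × f(c) < 0, new interval: [1.890000, 2.415000]
Iteration 2:
  c_2 = (1.890000 + 2.415000)/2 = 2.152500
  f(c_2) = f(2.152500) = 0.668084
  f(a) × f(c) < 0, new interval: [1.890000, 2.152500]
Iteration 3:
  c_3 = (1.890000 + 2.152500)/2 = 2.021250
  f(c_3) = f(2.021250) = -0.784781
  f(a) × f(c) ≥ 0, new interval: [2.021250, 2.152500]
Iteration 4:
  c_4 = (2.021250 + 2.152500)/2 = 2.086875
  f(c_4) = f(2.086875) = -0.085311
  f(a) × f(c) ≥ 0, new interval: [2.086875, 2.152500]

After 4 iteration(s), the approximation is c_4 = 2.086875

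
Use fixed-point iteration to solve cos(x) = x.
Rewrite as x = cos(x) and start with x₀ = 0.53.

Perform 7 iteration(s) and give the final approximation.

Equation: cos(x) = x
Fixed-point form: x = cos(x)
x₀ = 0.53

x_1 = g(0.530000) = 0.862807
x_2 = g(0.862807) = 0.650308
x_3 = g(0.650308) = 0.795898
x_4 = g(0.795898) = 0.699644
x_5 = g(0.699644) = 0.765072
x_6 = g(0.765072) = 0.721333
x_7 = g(0.721333) = 0.750926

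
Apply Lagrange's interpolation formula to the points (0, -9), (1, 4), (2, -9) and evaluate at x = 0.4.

Lagrange interpolation formula:
P(x) = Σ yᵢ × Lᵢ(x)
where Lᵢ(x) = Π_{j≠i} (x - xⱼ)/(xᵢ - xⱼ)

L_0(0.4) = (0.4 - 1)/(0 - 1) × (0.4 - 2)/(0 - 2) = 0.480000
L_1(0.4) = (0.4 - 0)/(1 - 0) × (0.4 - 2)/(1 - 2) = 0.640000
L_2(0.4) = (0.4 - 0)/(2 - 0) × (0.4 - 1)/(2 - 1) = -0.120000

P(0.4) = (-9)×L_0(0.4) + 4×L_1(0.4) + (-9)×L_2(0.4)
P(0.4) = -0.680000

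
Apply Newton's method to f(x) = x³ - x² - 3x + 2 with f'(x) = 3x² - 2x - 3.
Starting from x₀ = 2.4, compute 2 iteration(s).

f(x) = x³ - x² - 3x + 2
f'(x) = 3x² - 2x - 3
x₀ = 2.4

Newton-Raphson formula: x_{n+1} = x_n - f(x_n)/f'(x_n)

Iteration 1:
  f(2.400000) = 2.864000
  f'(2.400000) = 9.480000
  x_1 = 2.400000 - 2.864000/9.480000 = 2.097890
Iteration 2:
  f(2.097890) = 0.538302
  f'(2.097890) = 6.007650
  x_2 = 2.097890 - 0.538302/6.007650 = 2.008288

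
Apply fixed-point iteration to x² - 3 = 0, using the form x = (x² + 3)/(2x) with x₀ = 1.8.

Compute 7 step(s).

Equation: x² - 3 = 0
Fixed-point form: x = (x² + 3)/(2x)
x₀ = 1.8

x_1 = g(1.800000) = 1.733333
x_2 = g(1.733333) = 1.732051
x_3 = g(1.732051) = 1.732051
x_4 = g(1.732051) = 1.732051
x_5 = g(1.732051) = 1.732051
x_6 = g(1.732051) = 1.732051
x_7 = g(1.732051) = 1.732051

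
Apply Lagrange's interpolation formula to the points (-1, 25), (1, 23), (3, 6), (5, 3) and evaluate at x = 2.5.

Lagrange interpolation formula:
P(x) = Σ yᵢ × Lᵢ(x)
where Lᵢ(x) = Π_{j≠i} (x - xⱼ)/(xᵢ - xⱼ)

L_0(2.5) = (2.5 - 1)/(-1 - 1) × (2.5 - 3)/(-1 - 3) × (2.5 - 5)/(-1 - 5) = -0.039062
L_1(2.5) = (2.5 - (-1))/(1 - (-1)) × (2.5 - 3)/(1 - 3) × (2.5 - 5)/(1 - 5) = 0.273438
L_2(2.5) = (2.5 - (-1))/(3 - (-1)) × (2.5 - 1)/(3 - 1) × (2.5 - 5)/(3 - 5) = 0.820312
L_3(2.5) = (2.5 - (-1))/(5 - (-1)) × (2.5 - 1)/(5 - 1) × (2.5 - 3)/(5 - 3) = -0.054688

P(2.5) = 25×L_0(2.5) + 23×L_1(2.5) + 6×L_2(2.5) + 3×L_3(2.5)
P(2.5) = 10.070312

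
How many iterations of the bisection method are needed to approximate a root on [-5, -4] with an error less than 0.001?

We need (b-a)/2^n ≤ 0.001
(-4 - (-5))/2^n ≤ 0.001
1/2^n ≤ 0.001
2^n ≥ 1000
n ≥ log₂(1000) = 9.97
n ≥ 10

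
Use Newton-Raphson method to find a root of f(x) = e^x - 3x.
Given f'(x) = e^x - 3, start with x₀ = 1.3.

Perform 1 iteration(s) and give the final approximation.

f(x) = e^x - 3x
f'(x) = e^x - 3
x₀ = 1.3

Newton-Raphson formula: x_{n+1} = x_n - f(x_n)/f'(x_n)

Iteration 1:
  f(1.300000) = -0.230703
  f'(1.300000) = 0.669297
  x_1 = 1.300000 - (-0.230703)/0.669297 = 1.644695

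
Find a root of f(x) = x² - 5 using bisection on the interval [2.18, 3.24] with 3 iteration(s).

f(x) = x² - 5
Initial interval: [2.18, 3.24]

Iteration 1:
  c_1 = (2.180000 + 3.240000)/2 = 2.710000
  f(c_1) = f(2.710000) = 2.344100
  f(a) × f(c) < 0, new interval: [2.180000, 2.710000]
Iteration 2:
  c_2 = (2.180000 + 2.710000)/2 = 2.445000
  f(c_2) = f(2.445000) = 0.978025
  f(a) × f(c) < 0, new interval: [2.180000, 2.445000]
Iteration 3:
  c_3 = (2.180000 + 2.445000)/2 = 2.312500
  f(c_3) = f(2.312500) = 0.347656
  f(a) × f(c) < 0, new interval: [2.180000, 2.312500]

After 3 iteration(s), the approximation is c_3 = 2.312500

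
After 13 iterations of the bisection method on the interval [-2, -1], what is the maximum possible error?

Bisection error bound: |error| ≤ (b-a)/2^n
|error| ≤ (-1 - (-2))/2^13 = 1/2^13
|error| ≤ 0.0001220703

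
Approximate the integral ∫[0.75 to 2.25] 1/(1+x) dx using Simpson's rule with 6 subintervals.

f(x) = 1/(1+x)
a = 0.75, b = 2.25, n = 6
h = (b - a)/n = 0.250000

Simpson's rule: (h/3)[f(x₀) + 4f(x₁) + 2f(x₂) + ... + f(xₙ)]

x_0 = 0.7500, f(x_0) = 0.571429, coefficient = 1
x_1 = 1.0000, f(x_1) = 0.500000, coefficient = 4
x_2 = 1.2500, f(x_2) = 0.444444, coefficient = 2
x_3 = 1.5000, f(x_3) = 0.400000, coefficient = 4
x_4 = 1.7500, f(x_4) = 0.363636, coefficient = 2
x_5 = 2.0000, f(x_5) = 0.333333, coefficient = 4
x_6 = 2.2500, f(x_6) = 0.307692, coefficient = 1

I ≈ (0.250000/3) × 7.428616 = 0.619051
Exact value: 0.619039
Error: 0.000012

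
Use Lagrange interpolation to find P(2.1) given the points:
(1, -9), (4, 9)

Lagrange interpolation formula:
P(x) = Σ yᵢ × Lᵢ(x)
where Lᵢ(x) = Π_{j≠i} (x - xⱼ)/(xᵢ - xⱼ)

L_0(2.1) = (2.1 - 4)/(1 - 4) = 0.633333
L_1(2.1) = (2.1 - 1)/(4 - 1) = 0.366667

P(2.1) = (-9)×L_0(2.1) + 9×L_1(2.1)
P(2.1) = -2.400000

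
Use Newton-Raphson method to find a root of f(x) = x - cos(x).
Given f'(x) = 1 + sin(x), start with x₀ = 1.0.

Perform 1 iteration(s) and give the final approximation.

f(x) = x - cos(x)
f'(x) = 1 + sin(x)
x₀ = 1.0

Newton-Raphson formula: x_{n+1} = x_n - f(x_n)/f'(x_n)

Iteration 1:
  f(1.000000) = 0.459698
  f'(1.000000) = 1.841471
  x_1 = 1.000000 - 0.459698/1.841471 = 0.750364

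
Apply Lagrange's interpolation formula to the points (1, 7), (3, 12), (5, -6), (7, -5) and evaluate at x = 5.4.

Lagrange interpolation formula:
P(x) = Σ yᵢ × Lᵢ(x)
where Lᵢ(x) = Π_{j≠i} (x - xⱼ)/(xᵢ - xⱼ)

L_0(5.4) = (5.4 - 3)/(1 - 3) × (5.4 - 5)/(1 - 5) × (5.4 - 7)/(1 - 7) = 0.032000
L_1(5.4) = (5.4 - 1)/(3 - 1) × (5.4 - 5)/(3 - 5) × (5.4 - 7)/(3 - 7) = -0.176000
L_2(5.4) = (5.4 - 1)/(5 - 1) × (5.4 - 3)/(5 - 3) × (5.4 - 7)/(5 - 7) = 1.056000
L_3(5.4) = (5.4 - 1)/(7 - 1) × (5.4 - 3)/(7 - 3) × (5.4 - 5)/(7 - 5) = 0.088000

P(5.4) = 7×L_0(5.4) + 12×L_1(5.4) + (-6)×L_2(5.4) + (-5)×L_3(5.4)
P(5.4) = -8.664000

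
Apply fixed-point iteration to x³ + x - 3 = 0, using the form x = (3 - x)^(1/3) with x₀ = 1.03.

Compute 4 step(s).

Equation: x³ + x - 3 = 0
Fixed-point form: x = (3 - x)^(1/3)
x₀ = 1.03

x_1 = g(1.030000) = 1.253590
x_2 = g(1.253590) = 1.204247
x_3 = g(1.204247) = 1.215483
x_4 = g(1.215483) = 1.212943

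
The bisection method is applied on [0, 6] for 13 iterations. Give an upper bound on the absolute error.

Bisection error bound: |error| ≤ (b-a)/2^n
|error| ≤ (6 - 0)/2^13 = 6/2^13
|error| ≤ 0.0007324219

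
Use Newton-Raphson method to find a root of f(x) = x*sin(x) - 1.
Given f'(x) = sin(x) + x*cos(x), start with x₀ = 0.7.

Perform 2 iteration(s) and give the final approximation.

f(x) = x*sin(x) - 1
f'(x) = sin(x) + x*cos(x)
x₀ = 0.7

Newton-Raphson formula: x_{n+1} = x_n - f(x_n)/f'(x_n)

Iteration 1:
  f(0.700000) = -0.549048
  f'(0.700000) = 1.179607
  x_1 = 0.700000 - (-0.549048)/1.179607 = 1.165450
Iteration 2:
  f(1.165450) = 0.071008
  f'(1.165450) = 1.378546
  x_2 = 1.165450 - 0.071008/1.378546 = 1.113940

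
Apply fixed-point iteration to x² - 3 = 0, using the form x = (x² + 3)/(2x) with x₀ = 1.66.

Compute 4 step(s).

Equation: x² - 3 = 0
Fixed-point form: x = (x² + 3)/(2x)
x₀ = 1.66

x_1 = g(1.660000) = 1.733614
x_2 = g(1.733614) = 1.732052
x_3 = g(1.732052) = 1.732051
x_4 = g(1.732051) = 1.732051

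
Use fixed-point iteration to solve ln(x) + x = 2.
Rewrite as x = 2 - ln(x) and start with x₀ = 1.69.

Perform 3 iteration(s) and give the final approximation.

Equation: ln(x) + x = 2
Fixed-point form: x = 2 - ln(x)
x₀ = 1.69

x_1 = g(1.690000) = 1.475271
x_2 = g(1.475271) = 1.611158
x_3 = g(1.611158) = 1.523047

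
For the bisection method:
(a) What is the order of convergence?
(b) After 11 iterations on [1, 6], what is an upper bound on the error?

(a) Bisection has linear (order 1) convergence; the error is halved each step.

(b) Error bound = (b-a)/2^n = (6 - 1)/2^{11}
    = 5/2^{11}

(a) 1 (linear); (b) error ≤ 2.44e-03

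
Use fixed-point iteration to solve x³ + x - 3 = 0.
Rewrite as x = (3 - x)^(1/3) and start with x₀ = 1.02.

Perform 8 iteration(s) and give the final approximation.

Equation: x³ + x - 3 = 0
Fixed-point form: x = (3 - x)^(1/3)
x₀ = 1.02

x_1 = g(1.020000) = 1.255707
x_2 = g(1.255707) = 1.203760
x_3 = g(1.203760) = 1.215593
x_4 = g(1.215593) = 1.212918
x_5 = g(1.212918) = 1.213523
x_6 = g(1.213523) = 1.213386
x_7 = g(1.213386) = 1.213417
x_8 = g(1.213417) = 1.213410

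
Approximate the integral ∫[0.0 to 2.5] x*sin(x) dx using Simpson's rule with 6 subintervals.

f(x) = x*sin(x)
a = 0.0, b = 2.5, n = 6
h = (b - a)/n = 0.416667

Simpson's rule: (h/3)[f(x₀) + 4f(x₁) + 2f(x₂) + ... + f(xₙ)]

x_0 = 0.0000, f(x_0) = 0.000000, coefficient = 1
x_1 = 0.4167, f(x_1) = 0.168631, coefficient = 4
x_2 = 0.8333, f(x_2) = 0.616814, coefficient = 2
x_3 = 1.2500, f(x_3) = 1.186231, coefficient = 4
x_4 = 1.6667, f(x_4) = 1.659013, coefficient = 2
x_5 = 2.0833, f(x_5) = 1.815632, coefficient = 4
x_6 = 2.5000, f(x_6) = 1.496180, coefficient = 1

I ≈ (0.416667/3) × 18.729809 = 2.601362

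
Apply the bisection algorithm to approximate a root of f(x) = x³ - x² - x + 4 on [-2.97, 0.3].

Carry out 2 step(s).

f(x) = x³ - x² - x + 4
Initial interval: [-2.97, 0.3]

Iteration 1:
  c_1 = (-2.970000 + 0.300000)/2 = -1.335000
  f(c_1) = f(-1.335000) = 1.173505
  f(a) × f(c) < 0, new interval: [-2.970000, -1.335000]
Iteration 2:
  c_2 = (-2.970000 + (-1.335000))/2 = -2.152500
  f(c_2) = f(-2.152500) = -8.453840
  f(a) × f(c) ≥ 0, new interval: [-2.152500, -1.335000]

After 2 iteration(s), the approximation is c_2 = -2.152500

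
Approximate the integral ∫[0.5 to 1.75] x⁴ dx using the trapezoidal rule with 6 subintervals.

f(x) = x⁴
a = 0.5, b = 1.75, n = 6
h = (b - a)/n = 0.208333

Trapezoidal rule: (h/2)[f(x₀) + 2f(x₁) + 2f(x₂) + ... + f(xₙ)]

x_0 = 0.5000, f(x_0) = 0.062500, coefficient = 1
x_1 = 0.7083, f(x_1) = 0.251739, coefficient = 2
x_2 = 0.9167, f(x_2) = 0.706067, coefficient = 2
x_3 = 1.1250, f(x_3) = 1.601807, coefficient = 2
x_4 = 1.3333, f(x_4) = 3.160494, coefficient = 2
x_5 = 1.5417, f(x_5) = 5.648875, coefficient = 2
x_6 = 1.7500, f(x_6) = 9.378906, coefficient = 1

I ≈ (0.208333/2) × 32.179368 = 3.352018
Exact value: 3.276367
Error: 0.075650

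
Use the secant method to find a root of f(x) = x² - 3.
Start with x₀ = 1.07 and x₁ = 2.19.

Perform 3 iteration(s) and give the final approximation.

f(x) = x² - 3
x₀ = 1.07, x₁ = 2.19

Secant formula: x_{n+1} = x_n - f(x_n)(x_n - x_{n-1})/(f(x_n) - f(x_{n-1}))

Iteration 1:
  f(1.070000) = -1.855100
  f(2.190000) = 1.796100
  x_2 = 2.190000 - 1.796100×(2.190000 - 1.070000)/(1.796100 - (-1.855100))
       = 1.639049
Iteration 2:
  f(2.190000) = 1.796100
  f(1.639049) = -0.313518
  x_3 = 1.639049 - (-0.313518)×(1.639049 - 2.190000)/(-0.313518 - 1.796100)
       = 1.720928
Iteration 3:
  f(1.639049) = -0.313518
  f(1.720928) = -0.038407
  x_4 = 1.720928 - (-0.038407)×(1.720928 - 1.639049)/(-0.038407 - (-0.313518))
       = 1.732359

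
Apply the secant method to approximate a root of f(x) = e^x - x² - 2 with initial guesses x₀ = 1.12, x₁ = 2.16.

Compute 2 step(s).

f(x) = e^x - x² - 2
x₀ = 1.12, x₁ = 2.16

Secant formula: x_{n+1} = x_n - f(x_n)(x_n - x_{n-1})/(f(x_n) - f(x_{n-1}))

Iteration 1:
  f(1.120000) = -0.189546
  f(2.160000) = 2.005538
  x_2 = 2.160000 - 2.005538×(2.160000 - 1.120000)/(2.005538 - (-0.189546))
       = 1.209804
Iteration 2:
  f(2.160000) = 2.005538
  f(1.209804) = -0.110798
  x_3 = 1.209804 - (-0.110798)×(1.209804 - 2.160000)/(-0.110798 - 2.005538)
       = 1.259550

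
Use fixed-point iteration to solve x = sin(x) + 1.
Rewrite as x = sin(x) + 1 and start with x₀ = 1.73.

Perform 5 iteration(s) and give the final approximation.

Equation: x = sin(x) + 1
Fixed-point form: x = sin(x) + 1
x₀ = 1.73

x_1 = g(1.730000) = 1.987354
x_2 = g(1.987354) = 1.914487
x_3 = g(1.914487) = 1.941517
x_4 = g(1.941517) = 1.932066
x_5 = g(1.932066) = 1.935449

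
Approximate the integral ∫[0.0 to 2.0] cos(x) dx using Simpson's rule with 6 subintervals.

f(x) = cos(x)
a = 0.0, b = 2.0, n = 6
h = (b - a)/n = 0.333333

Simpson's rule: (h/3)[f(x₀) + 4f(x₁) + 2f(x₂) + ... + f(xₙ)]

x_0 = 0.0000, f(x_0) = 1.000000, coefficient = 1
x_1 = 0.3333, f(x_1) = 0.944957, coefficient = 4
x_2 = 0.6667, f(x_2) = 0.785887, coefficient = 2
x_3 = 1.0000, f(x_3) = 0.540302, coefficient = 4
x_4 = 1.3333, f(x_4) = 0.235238, coefficient = 2
x_5 = 1.6667, f(x_5) = -0.095724, coefficient = 4
x_6 = 2.0000, f(x_6) = -0.416147, coefficient = 1

I ≈ (0.333333/3) × 8.184246 = 0.909361
Exact value: 0.909297
Error: 0.000063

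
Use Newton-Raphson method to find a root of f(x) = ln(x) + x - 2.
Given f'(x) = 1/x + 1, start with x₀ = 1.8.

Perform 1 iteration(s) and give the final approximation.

f(x) = ln(x) + x - 2
f'(x) = 1/x + 1
x₀ = 1.8

Newton-Raphson formula: x_{n+1} = x_n - f(x_n)/f'(x_n)

Iteration 1:
  f(1.800000) = 0.387787
  f'(1.800000) = 1.555556
  x_1 = 1.800000 - 0.387787/1.555556 = 1.550709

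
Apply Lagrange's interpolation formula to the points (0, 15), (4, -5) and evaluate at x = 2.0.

Lagrange interpolation formula:
P(x) = Σ yᵢ × Lᵢ(x)
where Lᵢ(x) = Π_{j≠i} (x - xⱼ)/(xᵢ - xⱼ)

L_0(2.0) = (2.0 - 4)/(0 - 4) = 0.500000
L_1(2.0) = (2.0 - 0)/(4 - 0) = 0.500000

P(2.0) = 15×L_0(2.0) + (-5)×L_1(2.0)
P(2.0) = 5.000000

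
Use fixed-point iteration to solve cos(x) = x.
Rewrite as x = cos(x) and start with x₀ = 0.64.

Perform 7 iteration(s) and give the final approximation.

Equation: cos(x) = x
Fixed-point form: x = cos(x)
x₀ = 0.64

x_1 = g(0.640000) = 0.802096
x_2 = g(0.802096) = 0.695202
x_3 = g(0.695202) = 0.767924
x_4 = g(0.767924) = 0.719354
x_5 = g(0.719354) = 0.752232
x_6 = g(0.752232) = 0.730166
x_7 = g(0.730166) = 0.745064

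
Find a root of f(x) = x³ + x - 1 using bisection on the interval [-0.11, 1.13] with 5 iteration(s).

f(x) = x³ + x - 1
Initial interval: [-0.11, 1.13]

Iteration 1:
  c_1 = (-0.110000 + 1.130000)/2 = 0.510000
  f(c_1) = f(0.510000) = -0.357349
  f(a) × f(c) ≥ 0, new interval: [0.510000, 1.130000]
Iteration 2:
  c_2 = (0.510000 + 1.130000)/2 = 0.820000
  f(c_2) = f(0.820000) = 0.371368
  f(a) × f(c) < 0, new interval: [0.510000, 0.820000]
Iteration 3:
  c_3 = (0.510000 + 0.820000)/2 = 0.665000
  f(c_3) = f(0.665000) = -0.040920
  f(a) × f(c) ≥ 0, new interval: [0.665000, 0.820000]
Iteration 4:
  c_4 = (0.665000 + 0.820000)/2 = 0.742500
  f(c_4) = f(0.742500) = 0.151845
  f(a) × f(c) < 0, new interval: [0.665000, 0.742500]
Iteration 5:
  c_5 = (0.665000 + 0.742500)/2 = 0.703750
  f(c_5) = f(0.703750) = 0.052292
  f(a) × f(c) < 0, new interval: [0.665000, 0.703750]

After 5 iteration(s), the approximation is c_5 = 0.703750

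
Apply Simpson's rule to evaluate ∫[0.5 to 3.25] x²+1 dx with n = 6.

f(x) = x²+1
a = 0.5, b = 3.25, n = 6
h = (b - a)/n = 0.458333

Simpson's rule: (h/3)[f(x₀) + 4f(x₁) + 2f(x₂) + ... + f(xₙ)]

x_0 = 0.5000, f(x_0) = 1.250000, coefficient = 1
x_1 = 0.9583, f(x_1) = 1.918403, coefficient = 4
x_2 = 1.4167, f(x_2) = 3.006944, coefficient = 2
x_3 = 1.8750, f(x_3) = 4.515625, coefficient = 4
x_4 = 2.3333, f(x_4) = 6.444444, coefficient = 2
x_5 = 2.7917, f(x_5) = 8.793403, coefficient = 4
x_6 = 3.2500, f(x_6) = 11.562500, coefficient = 1

I ≈ (0.458333/3) × 92.625000 = 14.151042
Exact value: 14.151042
Error: 0.000000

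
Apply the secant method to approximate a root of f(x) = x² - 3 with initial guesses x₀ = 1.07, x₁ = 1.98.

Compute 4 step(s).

f(x) = x² - 3
x₀ = 1.07, x₁ = 1.98

Secant formula: x_{n+1} = x_n - f(x_n)(x_n - x_{n-1})/(f(x_n) - f(x_{n-1}))

Iteration 1:
  f(1.070000) = -1.855100
  f(1.980000) = 0.920400
  x_2 = 1.980000 - 0.920400×(1.980000 - 1.070000)/(0.920400 - (-1.855100))
       = 1.678230
Iteration 2:
  f(1.980000) = 0.920400
  f(1.678230) = -0.183546
  x_3 = 1.678230 - (-0.183546)×(1.678230 - 1.980000)/(-0.183546 - 0.920400)
       = 1.728403
Iteration 3:
  f(1.678230) = -0.183546
  f(1.728403) = -0.012623
  x_4 = 1.728403 - (-0.012623)×(1.728403 - 1.678230)/(-0.012623 - (-0.183546))
       = 1.732108
Iteration 4:
  f(1.728403) = -0.012623
  f(1.732108) = 0.000200
  x_5 = 1.732108 - 0.000200×(1.732108 - 1.728403)/(0.000200 - (-0.012623))
       = 1.732051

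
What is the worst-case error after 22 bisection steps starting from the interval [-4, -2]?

Bisection error bound: |error| ≤ (b-a)/2^n
|error| ≤ (-2 - (-4))/2^22 = 2/2^22
|error| ≤ 0.0000004768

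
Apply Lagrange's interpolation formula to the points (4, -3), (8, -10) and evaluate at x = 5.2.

Lagrange interpolation formula:
P(x) = Σ yᵢ × Lᵢ(x)
where Lᵢ(x) = Π_{j≠i} (x - xⱼ)/(xᵢ - xⱼ)

L_0(5.2) = (5.2 - 8)/(4 - 8) = 0.700000
L_1(5.2) = (5.2 - 4)/(8 - 4) = 0.300000

P(5.2) = (-3)×L_0(5.2) + (-10)×L_1(5.2)
P(5.2) = -5.100000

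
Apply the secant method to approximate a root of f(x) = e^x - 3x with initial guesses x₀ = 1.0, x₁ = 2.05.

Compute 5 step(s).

f(x) = e^x - 3x
x₀ = 1.0, x₁ = 2.05

Secant formula: x_{n+1} = x_n - f(x_n)(x_n - x_{n-1})/(f(x_n) - f(x_{n-1}))

Iteration 1:
  f(1.000000) = -0.281718
  f(2.050000) = 1.617901
  x_2 = 2.050000 - 1.617901×(2.050000 - 1.000000)/(1.617901 - (-0.281718))
       = 1.155718
Iteration 2:
  f(2.050000) = 1.617901
  f(1.155718) = -0.290851
  x_3 = 1.155718 - (-0.290851)×(1.155718 - 2.050000)/(-0.290851 - 1.617901)
       = 1.291986
Iteration 3:
  f(1.155718) = -0.290851
  f(1.291986) = -0.235949
  x_4 = 1.291986 - (-0.235949)×(1.291986 - 1.155718)/(-0.235949 - (-0.290851))
       = 1.877627
Iteration 4:
  f(1.291986) = -0.235949
  f(1.877627) = 0.905090
  x_5 = 1.877627 - 0.905090×(1.877627 - 1.291986)/(0.905090 - (-0.235949))
       = 1.413088
Iteration 5:
  f(1.877627) = 0.905090
  f(1.413088) = -0.130641
  x_6 = 1.413088 - (-0.130641)×(1.413088 - 1.877627)/(-0.130641 - 0.905090)
       = 1.471682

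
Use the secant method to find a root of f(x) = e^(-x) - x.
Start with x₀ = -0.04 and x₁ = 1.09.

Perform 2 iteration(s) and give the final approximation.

f(x) = e^(-x) - x
x₀ = -0.04, x₁ = 1.09

Secant formula: x_{n+1} = x_n - f(x_n)(x_n - x_{n-1})/(f(x_n) - f(x_{n-1}))

Iteration 1:
  f(-0.040000) = 1.080811
  f(1.090000) = -0.753784
  x_2 = 1.090000 - (-0.753784)×(1.090000 - (-0.040000))/(-0.753784 - 1.080811)
       = 0.625715
Iteration 2:
  f(1.090000) = -0.753784
  f(0.625715) = -0.090836
  x_3 = 0.625715 - (-0.090836)×(0.625715 - 1.090000)/(-0.090836 - (-0.753784))
       = 0.562099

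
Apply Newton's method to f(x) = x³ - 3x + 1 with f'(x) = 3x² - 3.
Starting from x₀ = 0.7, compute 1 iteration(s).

f(x) = x³ - 3x + 1
f'(x) = 3x² - 3
x₀ = 0.7

Newton-Raphson formula: x_{n+1} = x_n - f(x_n)/f'(x_n)

Iteration 1:
  f(0.700000) = -0.757000
  f'(0.700000) = -1.530000
  x_1 = 0.700000 - (-0.757000)/(-1.530000) = 0.205229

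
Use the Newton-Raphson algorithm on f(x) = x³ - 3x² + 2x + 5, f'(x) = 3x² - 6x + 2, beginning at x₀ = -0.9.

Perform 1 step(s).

f(x) = x³ - 3x² + 2x + 5
f'(x) = 3x² - 6x + 2
x₀ = -0.9

Newton-Raphson formula: x_{n+1} = x_n - f(x_n)/f'(x_n)

Iteration 1:
  f(-0.900000) = 0.041000
  f'(-0.900000) = 9.830000
  x_1 = -0.900000 - 0.041000/9.830000 = -0.904171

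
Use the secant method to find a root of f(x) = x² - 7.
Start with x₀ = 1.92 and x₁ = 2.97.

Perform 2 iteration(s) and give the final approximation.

f(x) = x² - 7
x₀ = 1.92, x₁ = 2.97

Secant formula: x_{n+1} = x_n - f(x_n)(x_n - x_{n-1})/(f(x_n) - f(x_{n-1}))

Iteration 1:
  f(1.920000) = -3.313600
  f(2.970000) = 1.820900
  x_2 = 2.970000 - 1.820900×(2.970000 - 1.920000)/(1.820900 - (-3.313600))
       = 2.597628
Iteration 2:
  f(2.970000) = 1.820900
  f(2.597628) = -0.252330
  x_3 = 2.597628 - (-0.252330)×(2.597628 - 2.970000)/(-0.252330 - 1.820900)
       = 2.642949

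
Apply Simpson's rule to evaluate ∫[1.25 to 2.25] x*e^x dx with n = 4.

f(x) = x*e^x
a = 1.25, b = 2.25, n = 4
h = (b - a)/n = 0.250000

Simpson's rule: (h/3)[f(x₀) + 4f(x₁) + 2f(x₂) + ... + f(xₙ)]

x_0 = 1.2500, f(x_0) = 4.362929, coefficient = 1
x_1 = 1.5000, f(x_1) = 6.722534, coefficient = 4
x_2 = 1.7500, f(x_2) = 10.070555, coefficient = 2
x_3 = 2.0000, f(x_3) = 14.778112, coefficient = 4
x_4 = 2.2500, f(x_4) = 21.347406, coefficient = 1

I ≈ (0.250000/3) × 131.854027 = 10.987836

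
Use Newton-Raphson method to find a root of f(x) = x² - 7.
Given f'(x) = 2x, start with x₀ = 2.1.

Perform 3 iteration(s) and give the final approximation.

f(x) = x² - 7
f'(x) = 2x
x₀ = 2.1

Newton-Raphson formula: x_{n+1} = x_n - f(x_n)/f'(x_n)

Iteration 1:
  f(2.100000) = -2.590000
  f'(2.100000) = 4.200000
  x_1 = 2.100000 - (-2.590000)/4.200000 = 2.716667
Iteration 2:
  f(2.716667) = 0.380278
  f'(2.716667) = 5.433333
  x_2 = 2.716667 - 0.380278/5.433333 = 2.646677
Iteration 3:
  f(2.646677) = 0.004899
  f'(2.646677) = 5.293354
  x_3 = 2.646677 - 0.004899/5.293354 = 2.645751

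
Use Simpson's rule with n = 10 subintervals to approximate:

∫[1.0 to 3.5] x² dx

f(x) = x²
a = 1.0, b = 3.5, n = 10
h = (b - a)/n = 0.250000

Simpson's rule: (h/3)[f(x₀) + 4f(x₁) + 2f(x₂) + ... + f(xₙ)]

x_0 = 1.0000, f(x_0) = 1.000000, coefficient = 1
x_1 = 1.2500, f(x_1) = 1.562500, coefficient = 4
x_2 = 1.5000, f(x_2) = 2.250000, coefficient = 2
x_3 = 1.7500, f(x_3) = 3.062500, coefficient = 4
x_4 = 2.0000, f(x_4) = 4.000000, coefficient = 2
x_5 = 2.2500, f(x_5) = 5.062500, coefficient = 4
x_6 = 2.5000, f(x_6) = 6.250000, coefficient = 2
x_7 = 2.7500, f(x_7) = 7.562500, coefficient = 4
x_8 = 3.0000, f(x_8) = 9.000000, coefficient = 2
x_9 = 3.2500, f(x_9) = 10.562500, coefficient = 4
x_10 = 3.5000, f(x_10) = 12.250000, coefficient = 1

I ≈ (0.250000/3) × 167.500000 = 13.958333
Exact value: 13.958333
Error: 0.000000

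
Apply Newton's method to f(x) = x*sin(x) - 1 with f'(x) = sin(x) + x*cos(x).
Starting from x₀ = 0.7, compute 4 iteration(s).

f(x) = x*sin(x) - 1
f'(x) = sin(x) + x*cos(x)
x₀ = 0.7

Newton-Raphson formula: x_{n+1} = x_n - f(x_n)/f'(x_n)

Iteration 1:
  f(0.700000) = -0.549048
  f'(0.700000) = 1.179607
  x_1 = 0.700000 - (-0.549048)/1.179607 = 1.165450
Iteration 2:
  f(1.165450) = 0.071008
  f'(1.165450) = 1.378546
  x_2 = 1.165450 - 0.071008/1.378546 = 1.113940
Iteration 3:
  f(1.113940) = -0.000301
  f'(1.113940) = 1.388835
  x_3 = 1.113940 - (-0.000301)/1.388835 = 1.114157
Iteration 4:
  f(1.114157) = 0.000000
  f'(1.114157) = 1.388809
  x_4 = 1.114157 - 0.000000/1.388809 = 1.114157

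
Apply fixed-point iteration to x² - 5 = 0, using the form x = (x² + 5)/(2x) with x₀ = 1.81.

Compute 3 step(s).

Equation: x² - 5 = 0
Fixed-point form: x = (x² + 5)/(2x)
x₀ = 1.81

x_1 = g(1.810000) = 2.286215
x_2 = g(2.286215) = 2.236618
x_3 = g(2.236618) = 2.236068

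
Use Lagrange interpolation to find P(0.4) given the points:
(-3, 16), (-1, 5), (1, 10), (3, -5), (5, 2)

Lagrange interpolation formula:
P(x) = Σ yᵢ × Lᵢ(x)
where Lᵢ(x) = Π_{j≠i} (x - xⱼ)/(xᵢ - xⱼ)

L_0(0.4) = (0.4 - (-1))/(-3 - (-1)) × (0.4 - 1)/(-3 - 1) × (0.4 - 3)/(-3 - 3) × (0.4 - 5)/(-3 - 5) = -0.026162
L_1(0.4) = (0.4 - (-3))/(-1 - (-3)) × (0.4 - 1)/(-1 - 1) × (0.4 - 3)/(-1 - 3) × (0.4 - 5)/(-1 - 5) = 0.254150
L_2(0.4) = (0.4 - (-3))/(1 - (-3)) × (0.4 - (-1))/(1 - (-1)) × (0.4 - 3)/(1 - 3) × (0.4 - 5)/(1 - 5) = 0.889525
L_3(0.4) = (0.4 - (-3))/(3 - (-3)) × (0.4 - (-1))/(3 - (-1)) × (0.4 - 1)/(3 - 1) × (0.4 - 5)/(3 - 5) = -0.136850
L_4(0.4) = (0.4 - (-3))/(5 - (-3)) × (0.4 - (-1))/(5 - (-1)) × (0.4 - 1)/(5 - 1) × (0.4 - 3)/(5 - 3) = 0.019337

P(0.4) = 16×L_0(0.4) + 5×L_1(0.4) + 10×L_2(0.4) + (-5)×L_3(0.4) + 2×L_4(0.4)
P(0.4) = 10.470325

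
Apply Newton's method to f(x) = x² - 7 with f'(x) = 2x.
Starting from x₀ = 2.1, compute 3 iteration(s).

f(x) = x² - 7
f'(x) = 2x
x₀ = 2.1

Newton-Raphson formula: x_{n+1} = x_n - f(x_n)/f'(x_n)

Iteration 1:
  f(2.100000) = -2.590000
  f'(2.100000) = 4.200000
  x_1 = 2.100000 - (-2.590000)/4.200000 = 2.716667
Iteration 2:
  f(2.716667) = 0.380278
  f'(2.716667) = 5.433333
  x_2 = 2.716667 - 0.380278/5.433333 = 2.646677
Iteration 3:
  f(2.646677) = 0.004899
  f'(2.646677) = 5.293354
  x_3 = 2.646677 - 0.004899/5.293354 = 2.645751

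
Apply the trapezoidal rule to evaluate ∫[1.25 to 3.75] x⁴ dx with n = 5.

f(x) = x⁴
a = 1.25, b = 3.75, n = 5
h = (b - a)/n = 0.500000

Trapezoidal rule: (h/2)[f(x₀) + 2f(x₁) + 2f(x₂) + ... + f(xₙ)]

x_0 = 1.2500, f(x_0) = 2.441406, coefficient = 1
x_1 = 1.7500, f(x_1) = 9.378906, coefficient = 2
x_2 = 2.2500, f(x_2) = 25.628906, coefficient = 2
x_3 = 2.7500, f(x_3) = 57.191406, coefficient = 2
x_4 = 3.2500, f(x_4) = 111.566406, coefficient = 2
x_5 = 3.7500, f(x_5) = 197.753906, coefficient = 1

I ≈ (0.500000/2) × 607.726562 = 151.931641
Exact value: 147.705078
Error: 4.226562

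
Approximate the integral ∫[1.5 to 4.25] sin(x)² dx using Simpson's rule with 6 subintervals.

f(x) = sin(x)²
a = 1.5, b = 4.25, n = 6
h = (b - a)/n = 0.458333

Simpson's rule: (h/3)[f(x₀) + 4f(x₁) + 2f(x₂) + ... + f(xₙ)]

x_0 = 1.5000, f(x_0) = 0.994996, coefficient = 1
x_1 = 1.9583, f(x_1) = 0.857185, coefficient = 4
x_2 = 2.4167, f(x_2) = 0.439675, coefficient = 2
x_3 = 2.8750, f(x_3) = 0.069404, coefficient = 4
x_4 = 3.3333, f(x_4) = 0.036316, coefficient = 2
x_5 = 3.7917, f(x_5) = 0.366322, coefficient = 4
x_6 = 4.2500, f(x_6) = 0.801006, coefficient = 1

I ≈ (0.458333/3) × 7.919626 = 1.209943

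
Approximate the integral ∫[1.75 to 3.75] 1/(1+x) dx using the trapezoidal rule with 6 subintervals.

f(x) = 1/(1+x)
a = 1.75, b = 3.75, n = 6
h = (b - a)/n = 0.333333

Trapezoidal rule: (h/2)[f(x₀) + 2f(x₁) + 2f(x₂) + ... + f(xₙ)]

x_0 = 1.7500, f(x_0) = 0.363636, coefficient = 1
x_1 = 2.0833, f(x_1) = 0.324324, coefficient = 2
x_2 = 2.4167, f(x_2) = 0.292683, coefficient = 2
x_3 = 2.7500, f(x_3) = 0.266667, coefficient = 2
x_4 = 3.0833, f(x_4) = 0.244898, coefficient = 2
x_5 = 3.4167, f(x_5) = 0.226415, coefficient = 2
x_6 = 3.7500, f(x_6) = 0.210526, coefficient = 1

I ≈ (0.333333/2) × 3.284137 = 0.547356
Exact value: 0.546544
Error: 0.000812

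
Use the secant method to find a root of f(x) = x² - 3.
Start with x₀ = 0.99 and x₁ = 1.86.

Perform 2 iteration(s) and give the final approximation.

f(x) = x² - 3
x₀ = 0.99, x₁ = 1.86

Secant formula: x_{n+1} = x_n - f(x_n)(x_n - x_{n-1})/(f(x_n) - f(x_{n-1}))

Iteration 1:
  f(0.990000) = -2.019900
  f(1.860000) = 0.459600
  x_2 = 1.860000 - 0.459600×(1.860000 - 0.990000)/(0.459600 - (-2.019900))
       = 1.698737
Iteration 2:
  f(1.860000) = 0.459600
  f(1.698737) = -0.114293
  x_3 = 1.698737 - (-0.114293)×(1.698737 - 1.860000)/(-0.114293 - 0.459600)
       = 1.730853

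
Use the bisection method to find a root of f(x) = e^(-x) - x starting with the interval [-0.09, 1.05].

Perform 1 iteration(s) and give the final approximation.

f(x) = e^(-x) - x
Initial interval: [-0.09, 1.05]

Iteration 1:
  c_1 = (-0.090000 + 1.050000)/2 = 0.480000
  f(c_1) = f(0.480000) = 0.138783
  f(a) × f(c) ≥ 0, new interval: [0.480000, 1.050000]

After 1 iteration(s), the approximation is c_1 = 0.480000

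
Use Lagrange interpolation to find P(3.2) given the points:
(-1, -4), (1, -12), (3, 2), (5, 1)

Lagrange interpolation formula:
P(x) = Σ yᵢ × Lᵢ(x)
where Lᵢ(x) = Π_{j≠i} (x - xⱼ)/(xᵢ - xⱼ)

L_0(3.2) = (3.2 - 1)/(-1 - 1) × (3.2 - 3)/(-1 - 3) × (3.2 - 5)/(-1 - 5) = 0.016500
L_1(3.2) = (3.2 - (-1))/(1 - (-1)) × (3.2 - 3)/(1 - 3) × (3.2 - 5)/(1 - 5) = -0.094500
L_2(3.2) = (3.2 - (-1))/(3 - (-1)) × (3.2 - 1)/(3 - 1) × (3.2 - 5)/(3 - 5) = 1.039500
L_3(3.2) = (3.2 - (-1))/(5 - (-1)) × (3.2 - 1)/(5 - 1) × (3.2 - 3)/(5 - 3) = 0.038500

P(3.2) = (-4)×L_0(3.2) + (-12)×L_1(3.2) + 2×L_2(3.2) + 1×L_3(3.2)
P(3.2) = 3.185500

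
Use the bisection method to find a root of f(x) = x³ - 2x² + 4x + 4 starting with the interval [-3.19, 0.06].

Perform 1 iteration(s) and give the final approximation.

f(x) = x³ - 2x² + 4x + 4
Initial interval: [-3.19, 0.06]

Iteration 1:
  c_1 = (-3.190000 + 0.060000)/2 = -1.565000
  f(c_1) = f(-1.565000) = -10.991487
  f(a) × f(c) ≥ 0, new interval: [-1.565000, 0.060000]

After 1 iteration(s), the approximation is c_1 = -1.565000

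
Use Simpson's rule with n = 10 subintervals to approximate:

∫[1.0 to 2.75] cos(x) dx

f(x) = cos(x)
a = 1.0, b = 2.75, n = 10
h = (b - a)/n = 0.175000

Simpson's rule: (h/3)[f(x₀) + 4f(x₁) + 2f(x₂) + ... + f(xₙ)]

x_0 = 1.0000, f(x_0) = 0.540302, coefficient = 1
x_1 = 1.1750, f(x_1) = 0.385543, coefficient = 4
x_2 = 1.3500, f(x_2) = 0.219007, coefficient = 2
x_3 = 1.5250, f(x_3) = 0.045780, coefficient = 4
x_4 = 1.7000, f(x_4) = -0.128844, coefficient = 2
x_5 = 1.8750, f(x_5) = -0.299534, coefficient = 4
x_6 = 2.0500, f(x_6) = -0.461073, coefficient = 2
x_7 = 2.2250, f(x_7) = -0.608528, coefficient = 4
x_8 = 2.4000, f(x_8) = -0.737394, coefficient = 2
x_9 = 2.5750, f(x_9) = -0.843735, coefficient = 4
x_10 = 2.7500, f(x_10) = -0.924302, coefficient = 1

I ≈ (0.175000/3) × -7.882498 = -0.459812
Exact value: -0.459810
Error: 0.000002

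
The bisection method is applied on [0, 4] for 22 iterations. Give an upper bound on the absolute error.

Bisection error bound: |error| ≤ (b-a)/2^n
|error| ≤ (4 - 0)/2^22 = 4/2^22
|error| ≤ 0.0000009537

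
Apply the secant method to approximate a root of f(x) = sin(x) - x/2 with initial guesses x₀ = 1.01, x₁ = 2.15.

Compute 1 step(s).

f(x) = sin(x) - x/2
x₀ = 1.01, x₁ = 2.15

Secant formula: x_{n+1} = x_n - f(x_n)(x_n - x_{n-1})/(f(x_n) - f(x_{n-1}))

Iteration 1:
  f(1.010000) = 0.341832
  f(2.150000) = -0.238101
  x_2 = 2.150000 - (-0.238101)×(2.150000 - 1.010000)/(-0.238101 - 0.341832)
       = 1.681954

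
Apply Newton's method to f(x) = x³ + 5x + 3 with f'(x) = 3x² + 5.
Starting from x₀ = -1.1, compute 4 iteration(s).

f(x) = x³ + 5x + 3
f'(x) = 3x² + 5
x₀ = -1.1

Newton-Raphson formula: x_{n+1} = x_n - f(x_n)/f'(x_n)

Iteration 1:
  f(-1.100000) = -3.831000
  f'(-1.100000) = 8.630000
  x_1 = -1.100000 - (-3.831000)/8.630000 = -0.656083
Iteration 2:
  f(-0.656083) = -0.562825
  f'(-0.656083) = 6.291336
  x_2 = -0.656083 - (-0.562825)/6.291336 = -0.566623
Iteration 3:
  f(-0.566623) = -0.015036
  f'(-0.566623) = 5.963185
  x_3 = -0.566623 - (-0.015036)/5.963185 = -0.564102
Iteration 4:
  f(-0.564102) = -0.000011
  f'(-0.564102) = 5.954632
  x_4 = -0.564102 - (-0.000011)/5.954632 = -0.564100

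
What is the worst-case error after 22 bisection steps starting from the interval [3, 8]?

Bisection error bound: |error| ≤ (b-a)/2^n
|error| ≤ (8 - 3)/2^22 = 5/2^22
|error| ≤ 0.0000011921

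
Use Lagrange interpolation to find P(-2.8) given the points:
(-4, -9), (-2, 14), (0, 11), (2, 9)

Lagrange interpolation formula:
P(x) = Σ yᵢ × Lᵢ(x)
where Lᵢ(x) = Π_{j≠i} (x - xⱼ)/(xᵢ - xⱼ)

L_0(-2.8) = (-2.8 - (-2))/(-4 - (-2)) × (-2.8 - 0)/(-4 - 0) × (-2.8 - 2)/(-4 - 2) = 0.224000
L_1(-2.8) = (-2.8 - (-4))/(-2 - (-4)) × (-2.8 - 0)/(-2 - 0) × (-2.8 - 2)/(-2 - 2) = 1.008000
L_2(-2.8) = (-2.8 - (-4))/(0 - (-4)) × (-2.8 - (-2))/(0 - (-2)) × (-2.8 - 2)/(0 - 2) = -0.288000
L_3(-2.8) = (-2.8 - (-4))/(2 - (-4)) × (-2.8 - (-2))/(2 - (-2)) × (-2.8 - 0)/(2 - 0) = 0.056000

P(-2.8) = (-9)×L_0(-2.8) + 14×L_1(-2.8) + 11×L_2(-2.8) + 9×L_3(-2.8)
P(-2.8) = 9.432000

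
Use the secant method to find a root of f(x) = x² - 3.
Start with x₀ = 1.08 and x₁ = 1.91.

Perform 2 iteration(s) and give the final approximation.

f(x) = x² - 3
x₀ = 1.08, x₁ = 1.91

Secant formula: x_{n+1} = x_n - f(x_n)(x_n - x_{n-1})/(f(x_n) - f(x_{n-1}))

Iteration 1:
  f(1.080000) = -1.833600
  f(1.910000) = 0.648100
  x_2 = 1.910000 - 0.648100×(1.910000 - 1.080000)/(0.648100 - (-1.833600))
       = 1.693244
Iteration 2:
  f(1.910000) = 0.648100
  f(1.693244) = -0.132924
  x_3 = 1.693244 - (-0.132924)×(1.693244 - 1.910000)/(-0.132924 - 0.648100)
       = 1.730134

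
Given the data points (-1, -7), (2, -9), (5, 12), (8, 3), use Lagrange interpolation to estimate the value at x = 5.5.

Lagrange interpolation formula:
P(x) = Σ yᵢ × Lᵢ(x)
where Lᵢ(x) = Π_{j≠i} (x - xⱼ)/(xᵢ - xⱼ)

L_0(5.5) = (5.5 - 2)/(-1 - 2) × (5.5 - 5)/(-1 - 5) × (5.5 - 8)/(-1 - 8) = 0.027006
L_1(5.5) = (5.5 - (-1))/(2 - (-1)) × (5.5 - 5)/(2 - 5) × (5.5 - 8)/(2 - 8) = -0.150463
L_2(5.5) = (5.5 - (-1))/(5 - (-1)) × (5.5 - 2)/(5 - 2) × (5.5 - 8)/(5 - 8) = 1.053241
L_3(5.5) = (5.5 - (-1))/(8 - (-1)) × (5.5 - 2)/(8 - 2) × (5.5 - 5)/(8 - 5) = 0.070216

P(5.5) = (-7)×L_0(5.5) + (-9)×L_1(5.5) + 12×L_2(5.5) + 3×L_3(5.5)
P(5.5) = 14.014660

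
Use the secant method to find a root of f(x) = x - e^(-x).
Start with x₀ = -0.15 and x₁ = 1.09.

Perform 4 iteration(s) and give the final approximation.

f(x) = x - e^(-x)
x₀ = -0.15, x₁ = 1.09

Secant formula: x_{n+1} = x_n - f(x_n)(x_n - x_{n-1})/(f(x_n) - f(x_{n-1}))

Iteration 1:
  f(-0.150000) = -1.311834
  f(1.090000) = 0.753784
  x_2 = 1.090000 - 0.753784×(1.090000 - (-0.150000))/(0.753784 - (-1.311834))
       = 0.637500
Iteration 2:
  f(1.090000) = 0.753784
  f(0.637500) = 0.108888
  x_3 = 0.637500 - 0.108888×(0.637500 - 1.090000)/(0.108888 - 0.753784)
       = 0.561097
Iteration 3:
  f(0.637500) = 0.108888
  f(0.561097) = -0.009485
  x_4 = 0.561097 - (-0.009485)×(0.561097 - 0.637500)/(-0.009485 - 0.108888)
       = 0.567220
Iteration 4:
  f(0.561097) = -0.009485
  f(0.567220) = 0.000119
  x_5 = 0.567220 - 0.000119×(0.567220 - 0.561097)/(0.000119 - (-0.009485))
       = 0.567143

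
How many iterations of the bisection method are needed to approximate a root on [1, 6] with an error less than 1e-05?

We need (b-a)/2^n ≤ 1e-05
(6 - 1)/2^n ≤ 1e-05
5/2^n ≤ 1e-05
2^n ≥ 500000
n ≥ log₂(500000) = 18.93
n ≥ 19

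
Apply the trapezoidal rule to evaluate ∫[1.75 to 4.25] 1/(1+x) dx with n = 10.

f(x) = 1/(1+x)
a = 1.75, b = 4.25, n = 10
h = (b - a)/n = 0.250000

Trapezoidal rule: (h/2)[f(x₀) + 2f(x₁) + 2f(x₂) + ... + f(xₙ)]

x_0 = 1.7500, f(x_0) = 0.363636, coefficient = 1
x_1 = 2.0000, f(x_1) = 0.333333, coefficient = 2
x_2 = 2.2500, f(x_2) = 0.307692, coefficient = 2
x_3 = 2.5000, f(x_3) = 0.285714, coefficient = 2
x_4 = 2.7500, f(x_4) = 0.266667, coefficient = 2
x_5 = 3.0000, f(x_5) = 0.250000, coefficient = 2
x_6 = 3.2500, f(x_6) = 0.235294, coefficient = 2
x_7 = 3.5000, f(x_7) = 0.222222, coefficient = 2
x_8 = 3.7500, f(x_8) = 0.210526, coefficient = 2
x_9 = 4.0000, f(x_9) = 0.200000, coefficient = 2
x_10 = 4.2500, f(x_10) = 0.190476, coefficient = 1

I ≈ (0.250000/2) × 5.177011 = 0.647126
Exact value: 0.646627
Error: 0.000499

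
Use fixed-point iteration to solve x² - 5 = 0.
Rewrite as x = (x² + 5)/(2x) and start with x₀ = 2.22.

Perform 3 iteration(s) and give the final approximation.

Equation: x² - 5 = 0
Fixed-point form: x = (x² + 5)/(2x)
x₀ = 2.22

x_1 = g(2.220000) = 2.236126
x_2 = g(2.236126) = 2.236068
x_3 = g(2.236068) = 2.236068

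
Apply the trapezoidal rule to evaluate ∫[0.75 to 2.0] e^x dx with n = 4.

f(x) = e^x
a = 0.75, b = 2.0, n = 4
h = (b - a)/n = 0.312500

Trapezoidal rule: (h/2)[f(x₀) + 2f(x₁) + 2f(x₂) + ... + f(xₙ)]

x_0 = 0.7500, f(x_0) = 2.117000, coefficient = 1
x_1 = 1.0625, f(x_1) = 2.893596, coefficient = 2
x_2 = 1.3750, f(x_2) = 3.955077, coefficient = 2
x_3 = 1.6875, f(x_3) = 5.405949, coefficient = 2
x_4 = 2.0000, f(x_4) = 7.389056, coefficient = 1

I ≈ (0.312500/2) × 34.015299 = 5.314891
Exact value: 5.272056
Error: 0.042834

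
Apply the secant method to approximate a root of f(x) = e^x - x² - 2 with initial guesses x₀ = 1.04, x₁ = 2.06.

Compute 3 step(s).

f(x) = e^x - x² - 2
x₀ = 1.04, x₁ = 2.06

Secant formula: x_{n+1} = x_n - f(x_n)(x_n - x_{n-1})/(f(x_n) - f(x_{n-1}))

Iteration 1:
  f(1.040000) = -0.252383
  f(2.060000) = 1.602370
  x_2 = 2.060000 - 1.602370×(2.060000 - 1.040000)/(1.602370 - (-0.252383))
       = 1.178795
Iteration 2:
  f(2.060000) = 1.602370
  f(1.178795) = -0.139102
  x_3 = 1.178795 - (-0.139102)×(1.178795 - 2.060000)/(-0.139102 - 1.602370)
       = 1.249183
Iteration 3:
  f(1.178795) = -0.139102
  f(1.249183) = -0.072966
  x_4 = 1.249183 - (-0.072966)×(1.249183 - 1.178795)/(-0.072966 - (-0.139102))
       = 1.326839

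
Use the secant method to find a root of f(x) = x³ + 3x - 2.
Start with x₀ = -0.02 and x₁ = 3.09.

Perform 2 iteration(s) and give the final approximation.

f(x) = x³ + 3x - 2
x₀ = -0.02, x₁ = 3.09

Secant formula: x_{n+1} = x_n - f(x_n)(x_n - x_{n-1})/(f(x_n) - f(x_{n-1}))

Iteration 1:
  f(-0.020000) = -2.060008
  f(3.090000) = 36.773629
  x_2 = 3.090000 - 36.773629×(3.090000 - (-0.020000))/(36.773629 - (-2.060008))
       = 0.144976
Iteration 2:
  f(3.090000) = 36.773629
  f(0.144976) = -1.562024
  x_3 = 0.144976 - (-1.562024)×(0.144976 - 3.090000)/(-1.562024 - 36.773629)
       = 0.264974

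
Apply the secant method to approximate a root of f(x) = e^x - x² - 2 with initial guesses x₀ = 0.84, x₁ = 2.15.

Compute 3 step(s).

f(x) = e^x - x² - 2
x₀ = 0.84, x₁ = 2.15

Secant formula: x_{n+1} = x_n - f(x_n)(x_n - x_{n-1})/(f(x_n) - f(x_{n-1}))

Iteration 1:
  f(0.840000) = -0.389233
  f(2.150000) = 1.962358
  x_2 = 2.150000 - 1.962358×(2.150000 - 0.840000)/(1.962358 - (-0.389233))
       = 1.056830
Iteration 2:
  f(2.150000) = 1.962358
  f(1.056830) = -0.239654
  x_3 = 1.056830 - (-0.239654)×(1.056830 - 2.150000)/(-0.239654 - 1.962358)
       = 1.175804
Iteration 3:
  f(1.056830) = -0.239654
  f(1.175804) = -0.141768
  x_4 = 1.175804 - (-0.141768)×(1.175804 - 1.056830)/(-0.141768 - (-0.239654))
       = 1.348113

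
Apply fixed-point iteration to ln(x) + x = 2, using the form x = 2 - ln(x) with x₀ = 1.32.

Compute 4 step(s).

Equation: ln(x) + x = 2
Fixed-point form: x = 2 - ln(x)
x₀ = 1.32

x_1 = g(1.320000) = 1.722368
x_2 = g(1.722368) = 1.456300
x_3 = g(1.456300) = 1.624101
x_4 = g(1.624101) = 1.515045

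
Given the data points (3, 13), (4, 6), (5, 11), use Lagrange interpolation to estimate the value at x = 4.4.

Lagrange interpolation formula:
P(x) = Σ yᵢ × Lᵢ(x)
where Lᵢ(x) = Π_{j≠i} (x - xⱼ)/(xᵢ - xⱼ)

L_0(4.4) = (4.4 - 4)/(3 - 4) × (4.4 - 5)/(3 - 5) = -0.120000
L_1(4.4) = (4.4 - 3)/(4 - 3) × (4.4 - 5)/(4 - 5) = 0.840000
L_2(4.4) = (4.4 - 3)/(5 - 3) × (4.4 - 4)/(5 - 4) = 0.280000

P(4.4) = 13×L_0(4.4) + 6×L_1(4.4) + 11×L_2(4.4)
P(4.4) = 6.560000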